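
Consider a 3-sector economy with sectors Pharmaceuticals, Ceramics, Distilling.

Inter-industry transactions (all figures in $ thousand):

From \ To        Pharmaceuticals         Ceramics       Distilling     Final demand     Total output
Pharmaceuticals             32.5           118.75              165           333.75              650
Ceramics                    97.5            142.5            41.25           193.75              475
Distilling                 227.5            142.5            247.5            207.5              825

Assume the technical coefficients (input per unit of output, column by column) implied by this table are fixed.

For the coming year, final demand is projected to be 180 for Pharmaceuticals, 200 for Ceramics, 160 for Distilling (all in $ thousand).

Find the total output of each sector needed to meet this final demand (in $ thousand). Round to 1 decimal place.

x_P = 432.7, x_C = 423.2, x_D = 626.3

Technical coefficients a_ij = z_ij / X_j:
  a_PP = 32.5/650 = 0.05, a_CP = 97.5/650 = 0.15, a_DP = 227.5/650 = 0.35
  a_PC = 118.75/475 = 0.25, a_CC = 142.5/475 = 0.30, a_DC = 142.5/475 = 0.30
  a_PD = 165/825 = 0.20, a_CD = 41.25/825 = 0.05, a_DD = 247.5/825 = 0.30
I − A =
  [   0.95    -0.25    -0.20]
  [  -0.15     0.70    -0.05]
  [  -0.35    -0.30     0.70]
Cofactors of I−A, C_ij = (−1)^(i+j)·(minor ij) (rows/columns in the sector order above):
  C_11 = (0.70)(0.70) − (-0.05)(-0.30) = 0.4750
  C_12 = −[(-0.15)(0.70) − (-0.05)(-0.35)] = 0.1225
  C_13 = (-0.15)(-0.30) − (0.70)(-0.35) = 0.2900
  C_21 = −[(-0.25)(0.70) − (-0.20)(-0.30)] = 0.2350
  C_22 = (0.95)(0.70) − (-0.20)(-0.35) = 0.5950
  C_23 = −[(0.95)(-0.30) − (-0.25)(-0.35)] = 0.3725
  C_31 = (-0.25)(-0.05) − (-0.20)(0.70) = 0.1525
  C_32 = −[(0.95)(-0.05) − (-0.20)(-0.15)] = 0.0775
  C_33 = (0.95)(0.70) − (-0.25)(-0.15) = 0.6275
det(I−A) = Σ_j (I−A)_1j·C_1j = (0.95)(0.4750) + (-0.25)(0.1225) + (-0.20)(0.2900) = 0.362625
adj(I−A) = Cᵀ =
  [ 0.4750   0.2350   0.1525]
  [ 0.1225   0.5950   0.0775]
  [ 0.2900   0.3725   0.6275]
(I − A)⁻¹ = adj(I−A) / det(I−A) ≈
  [   1.3099     0.6481     0.4205]
  [   0.3378     1.6408     0.2137]
  [   0.7997     1.0272     1.7304]
x = (I − A)⁻¹ d = adj(I−A)·d / det(I−A), with det(I−A) = 0.362625:
  x_P = (0.4750·180 + 0.2350·200 + 0.1525·160) / 0.362625 = 156.90 / 0.362625 ≈ 432.7
  x_C = (0.1225·180 + 0.5950·200 + 0.0775·160) / 0.362625 = 153.45 / 0.362625 ≈ 423.2
  x_D = (0.2900·180 + 0.3725·200 + 0.6275·160) / 0.362625 = 227.10 / 0.362625 ≈ 626.3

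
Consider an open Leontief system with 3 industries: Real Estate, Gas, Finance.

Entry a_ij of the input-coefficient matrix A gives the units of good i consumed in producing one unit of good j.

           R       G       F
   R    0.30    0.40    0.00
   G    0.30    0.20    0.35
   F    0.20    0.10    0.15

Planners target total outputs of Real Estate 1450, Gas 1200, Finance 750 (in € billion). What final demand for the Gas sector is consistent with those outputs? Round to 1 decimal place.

d_G = 262.5

I − A =
  [   0.70    -0.40     0.00]
  [  -0.30     0.80    -0.35]
  [  -0.20    -0.10     0.85]
d = (I − A) x:
  d_R = (+0.70)·1450 + (-0.40)·1200 + (+0.00)·750 = 535.0
  d_G = (-0.30)·1450 + (+0.80)·1200 + (-0.35)·750 = 262.5
  d_F = (-0.20)·1450 + (-0.10)·1200 + (+0.85)·750 = 227.5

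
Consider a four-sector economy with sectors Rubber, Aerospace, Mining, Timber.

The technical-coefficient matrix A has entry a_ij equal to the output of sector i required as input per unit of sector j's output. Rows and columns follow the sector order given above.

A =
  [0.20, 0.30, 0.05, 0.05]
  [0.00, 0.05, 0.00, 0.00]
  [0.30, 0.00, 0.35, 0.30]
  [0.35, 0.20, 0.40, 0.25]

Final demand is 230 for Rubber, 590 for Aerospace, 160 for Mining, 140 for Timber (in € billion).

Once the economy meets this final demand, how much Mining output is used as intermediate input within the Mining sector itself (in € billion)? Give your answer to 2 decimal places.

I − A =
  [   0.80    -0.30    -0.05    -0.05]
  [   0.00     0.95     0.00     0.00]
  [  -0.30     0.00     0.65    -0.30]
  [  -0.35    -0.20    -0.40     0.75]
Compute the cofactors C_ij = (−1)^(i+j)·(3×3 minor ij) of I−A; the adjugate is their transpose:
adj(I−A) = Cᵀ =
  [ 0.349125   0.119750   0.054625   0.045125]
  [ 0.000000   0.260125   0.000000   0.000000]
  [ 0.313500   0.150000   0.553375   0.242250]
  [ 0.330125   0.205250   0.320625   0.479750]
det(I−A) = Σ_j (I−A)_1j·C_1j = (0.80)(0.349125) + (-0.30)(0.000000) + (-0.05)(0.313500) + (-0.05)(0.330125) = 0.24711875
(I − A)⁻¹ = adj(I−A) / det(I−A) ≈
  [   1.4128     0.4846     0.2210     0.1826]
  [   0.0000     1.0526     0.0000     0.0000]
  [   1.2686     0.6070     2.2393     0.9803]
  [   1.3359     0.8306     1.2975     1.9414]
First solve x = (I − A)⁻¹ d = adj(I−A)·d / det(I−A); in particular x_3 = (0.313500·230 + 0.150000·590 + 0.553375·160 + 0.242250·140) / 0.24711875 = 283.06 / 0.24711875 ≈ 1145.4412.
Intermediate flow from 3 to 3: z_33 = a_33 · x_3 = 0.35 × 283.06 / 0.24711875 = 99.071 / 0.24711875 ≈ 400.90.

z_33 = 400.90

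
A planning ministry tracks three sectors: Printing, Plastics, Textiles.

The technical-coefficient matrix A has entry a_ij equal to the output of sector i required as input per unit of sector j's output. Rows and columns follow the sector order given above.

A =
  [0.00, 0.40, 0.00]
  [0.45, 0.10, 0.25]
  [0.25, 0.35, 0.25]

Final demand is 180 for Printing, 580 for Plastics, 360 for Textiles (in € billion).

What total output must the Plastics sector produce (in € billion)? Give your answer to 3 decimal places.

x_2 = 1396.491

I − A =
  [   1.00    -0.40     0.00]
  [  -0.45     0.90    -0.25]
  [  -0.25    -0.35     0.75]
Cofactors of I−A, C_ij = (−1)^(i+j)·(minor ij) (rows/columns in the sector order above):
  C_11 = (0.90)(0.75) − (-0.25)(-0.35) = 0.5875
  C_12 = −[(-0.45)(0.75) − (-0.25)(-0.25)] = 0.4000
  C_13 = (-0.45)(-0.35) − (0.90)(-0.25) = 0.3825
  C_21 = −[(-0.40)(0.75) − (0.00)(-0.35)] = 0.3000
  C_22 = (1.00)(0.75) − (0.00)(-0.25) = 0.7500
  C_23 = −[(1.00)(-0.35) − (-0.40)(-0.25)] = 0.4500
  C_31 = (-0.40)(-0.25) − (0.00)(0.90) = 0.1000
  C_32 = −[(1.00)(-0.25) − (0.00)(-0.45)] = 0.2500
  C_33 = (1.00)(0.90) − (-0.40)(-0.45) = 0.7200
det(I−A) = Σ_j (I−A)_1j·C_1j = (1.00)(0.5875) + (-0.40)(0.4000) + (0.00)(0.3825) = 0.4275
adj(I−A) = Cᵀ =
  [ 0.5875   0.3000   0.1000]
  [ 0.4000   0.7500   0.2500]
  [ 0.3825   0.4500   0.7200]
(I − A)⁻¹ = adj(I−A) / det(I−A) ≈
  [   1.3743     0.7018     0.2339]
  [   0.9357     1.7544     0.5848]
  [   0.8947     1.0526     1.6842]
x = (I − A)⁻¹ d = adj(I−A)·d / det(I−A), with det(I−A) = 0.4275:
  x_1 = (0.5875·180 + 0.3000·580 + 0.1000·360) / 0.4275 = 315.75 / 0.4275 ≈ 738.596
  x_2 = (0.4000·180 + 0.7500·580 + 0.2500·360) / 0.4275 = 597.00 / 0.4275 ≈ 1396.491
  x_3 = (0.3825·180 + 0.4500·580 + 0.7200·360) / 0.4275 = 589.05 / 0.4275 ≈ 1377.895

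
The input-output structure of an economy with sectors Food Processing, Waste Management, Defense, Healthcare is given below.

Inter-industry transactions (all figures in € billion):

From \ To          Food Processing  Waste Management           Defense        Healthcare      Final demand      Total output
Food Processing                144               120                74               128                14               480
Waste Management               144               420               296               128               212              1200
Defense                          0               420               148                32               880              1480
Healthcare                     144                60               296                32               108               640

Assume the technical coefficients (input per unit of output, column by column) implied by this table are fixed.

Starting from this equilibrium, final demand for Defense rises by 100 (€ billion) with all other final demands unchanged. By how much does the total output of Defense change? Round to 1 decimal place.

Technical coefficients a_ij = z_ij / X_j:
  a_11 = 144/480 = 0.30, a_21 = 144/480 = 0.30, a_31 = 0/480 = 0.00, a_41 = 144/480 = 0.30
  a_12 = 120/1200 = 0.10, a_22 = 420/1200 = 0.35, a_32 = 420/1200 = 0.35, a_42 = 60/1200 = 0.05
  a_13 = 74/1480 = 0.05, a_23 = 296/1480 = 0.20, a_33 = 148/1480 = 0.10, a_43 = 296/1480 = 0.20
  a_14 = 128/640 = 0.20, a_24 = 128/640 = 0.20, a_34 = 32/640 = 0.05, a_44 = 32/640 = 0.05
I − A =
  [   0.70    -0.10    -0.05    -0.20]
  [  -0.30     0.65    -0.20    -0.20]
  [   0.00    -0.35     0.90    -0.05]
  [  -0.30    -0.05    -0.20     0.95]
Compute the cofactors C_ij = (−1)^(i+j)·(3×3 minor ij) of I−A; the adjugate is their transpose:
adj(I−A) = Cᵀ =
  [ 0.459250   0.124250   0.081375   0.127125]
  [ 0.310500   0.536750   0.178250   0.187750]
  [ 0.131250   0.215000   0.348750   0.091250]
  [ 0.189000   0.112750   0.108500   0.328250]
det(I−A) = Σ_j (I−A)_1j·C_1j = (0.70)(0.459250) + (-0.10)(0.310500) + (-0.05)(0.131250) + (-0.20)(0.189000) = 0.2460625
(I − A)⁻¹ = adj(I−A) / det(I−A) ≈
  [   1.8664     0.5050     0.3307     0.5166]
  [   1.2619     2.1814     0.7244     0.7630]
  [   0.5334     0.8738     1.4173     0.3708]
  [   0.7681     0.4582     0.4409     1.3340]
Δx = (I − A)⁻¹ Δd with Δd having +100 in the Defense component and 0 elsewhere.
So Δx_3 = L_33 · (+100), where L_33 = adj(I−A)_33 / det(I−A) = 0.348750 / 0.2460625.
Δx_3 = 0.348750 × (+100) / 0.2460625 = 34.875 / 0.2460625 ≈ 141.7.

Δx_3 = 141.7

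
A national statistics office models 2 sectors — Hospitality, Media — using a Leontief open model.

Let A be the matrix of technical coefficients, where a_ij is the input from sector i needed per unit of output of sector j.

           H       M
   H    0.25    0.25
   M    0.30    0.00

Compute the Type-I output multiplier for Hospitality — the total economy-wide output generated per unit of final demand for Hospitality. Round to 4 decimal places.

m_H = 1.9259

I − A =
  [   0.75    -0.25]
  [  -0.30     1.00]
det(I−A) = (0.75)(1.00) − (-0.25)(-0.30) = 0.6750
adj(I−A) = [[1.00, 0.25], [0.30, 0.75]]
(I − A)⁻¹ = adj(I−A) / det(I−A) ≈
  [   1.48148     0.37037]
  [   0.44444     1.11111]
The output multiplier for sector j is the column-j sum of the Leontief inverse (I − A)⁻¹ = adj(I−A) / det(I−A).
Column H of adj(I−A): (1.00, 0.30); det(I−A) = 0.6750.
m_H = (1.00 + 0.30) / 0.6750 = 1.30 / 0.6750 ≈ 1.9259.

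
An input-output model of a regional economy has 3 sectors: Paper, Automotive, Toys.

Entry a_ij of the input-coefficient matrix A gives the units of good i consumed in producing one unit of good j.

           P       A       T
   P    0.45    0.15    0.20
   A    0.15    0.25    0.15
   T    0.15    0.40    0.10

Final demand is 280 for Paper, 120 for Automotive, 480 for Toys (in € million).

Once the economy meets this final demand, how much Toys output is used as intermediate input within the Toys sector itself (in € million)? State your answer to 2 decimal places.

I − A =
  [   0.55    -0.15    -0.20]
  [  -0.15     0.75    -0.15]
  [  -0.15    -0.40     0.90]
Cofactors of I−A, C_ij = (−1)^(i+j)·(minor ij) (rows/columns in the sector order above):
  C_11 = (0.75)(0.90) − (-0.15)(-0.40) = 0.6150
  C_12 = −[(-0.15)(0.90) − (-0.15)(-0.15)] = 0.1575
  C_13 = (-0.15)(-0.40) − (0.75)(-0.15) = 0.1725
  C_21 = −[(-0.15)(0.90) − (-0.20)(-0.40)] = 0.2150
  C_22 = (0.55)(0.90) − (-0.20)(-0.15) = 0.4650
  C_23 = −[(0.55)(-0.40) − (-0.15)(-0.15)] = 0.2425
  C_31 = (-0.15)(-0.15) − (-0.20)(0.75) = 0.1725
  C_32 = −[(0.55)(-0.15) − (-0.20)(-0.15)] = 0.1125
  C_33 = (0.55)(0.75) − (-0.15)(-0.15) = 0.3900
det(I−A) = Σ_j (I−A)_1j·C_1j = (0.55)(0.6150) + (-0.15)(0.1575) + (-0.20)(0.1725) = 0.280125
adj(I−A) = Cᵀ =
  [ 0.6150   0.2150   0.1725]
  [ 0.1575   0.4650   0.1125]
  [ 0.1725   0.2425   0.3900]
(I − A)⁻¹ = adj(I−A) / det(I−A) ≈
  [   2.1954     0.7675     0.6158]
  [   0.5622     1.6600     0.4016]
  [   0.6158     0.8657     1.3922]
First solve x = (I − A)⁻¹ d = adj(I−A)·d / det(I−A); in particular x_T = (0.1725·280 + 0.2425·120 + 0.3900·480) / 0.280125 = 264.60 / 0.280125 ≈ 944.5783.
Intermediate flow from T to T: z_TT = a_TT · x_T = 0.10 × 264.60 / 0.280125 = 26.46 / 0.280125 ≈ 94.46.

z_TT = 94.46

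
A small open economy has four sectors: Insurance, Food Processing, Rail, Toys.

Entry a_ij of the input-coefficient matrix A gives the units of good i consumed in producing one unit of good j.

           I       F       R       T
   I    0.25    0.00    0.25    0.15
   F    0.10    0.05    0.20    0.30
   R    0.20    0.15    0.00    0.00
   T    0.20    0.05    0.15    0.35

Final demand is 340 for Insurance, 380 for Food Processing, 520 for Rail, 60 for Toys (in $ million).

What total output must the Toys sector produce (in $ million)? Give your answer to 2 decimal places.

I − A =
  [   0.75     0.00    -0.25    -0.15]
  [  -0.10     0.95    -0.20    -0.30]
  [  -0.20    -0.15     1.00     0.00]
  [  -0.20    -0.05    -0.15     0.65]
Compute the cofactors C_ij = (−1)^(i+j)·(3×3 minor ij) of I−A; the adjugate is their transpose:
adj(I−A) = Cᵀ =
  [ 0.576250   0.035250   0.173500   0.149250]
  [ 0.160000   0.420500   0.158750   0.231000]
  [ 0.139250   0.070125   0.422625   0.064500]
  [ 0.221750   0.059375   0.163125   0.638750]
det(I−A) = Σ_j (I−A)_1j·C_1j = (0.75)(0.576250) + (0.00)(0.160000) + (-0.25)(0.139250) + (-0.15)(0.221750) = 0.3641125
(I − A)⁻¹ = adj(I−A) / det(I−A) ≈
  [   1.5826     0.0968     0.4765     0.4099]
  [   0.4394     1.1549     0.4360     0.6344]
  [   0.3824     0.1926     1.1607     0.1771]
  [   0.6090     0.1631     0.4480     1.7543]
x = (I − A)⁻¹ d = adj(I−A)·d / det(I−A), with det(I−A) = 0.3641125:
  x_I = (0.576250·340 + 0.035250·380 + 0.173500·520 + 0.149250·60) / 0.3641125 = 308.495 / 0.3641125 ≈ 847.25
  x_F = (0.160000·340 + 0.420500·380 + 0.158750·520 + 0.231000·60) / 0.3641125 = 310.60 / 0.3641125 ≈ 853.03
  x_R = (0.139250·340 + 0.070125·380 + 0.422625·520 + 0.064500·60) / 0.3641125 = 297.6275 / 0.3641125 ≈ 817.41
  x_T = (0.221750·340 + 0.059375·380 + 0.163125·520 + 0.638750·60) / 0.3641125 = 221.1075 / 0.3641125 ≈ 607.25

x_T = 607.25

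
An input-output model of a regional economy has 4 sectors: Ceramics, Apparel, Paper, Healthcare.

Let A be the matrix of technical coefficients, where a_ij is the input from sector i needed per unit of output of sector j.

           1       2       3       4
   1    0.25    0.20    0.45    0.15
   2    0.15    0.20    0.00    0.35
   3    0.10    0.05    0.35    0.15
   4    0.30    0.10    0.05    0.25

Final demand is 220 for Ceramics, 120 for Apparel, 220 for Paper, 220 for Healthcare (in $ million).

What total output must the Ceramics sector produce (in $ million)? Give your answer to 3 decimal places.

I − A =
  [   0.75    -0.20    -0.45    -0.15]
  [  -0.15     0.80     0.00    -0.35]
  [  -0.10    -0.05     0.65    -0.15]
  [  -0.30    -0.10    -0.05     0.75]
Compute the cofactors C_ij = (−1)^(i+j)·(3×3 minor ij) of I−A; the adjugate is their transpose:
adj(I−A) = Cᵀ =
  [ 0.360375   0.129750   0.263750   0.185375]
  [ 0.142000   0.276000   0.112125   0.179625]
  [ 0.105625   0.062625   0.342000   0.118750]
  [ 0.170125   0.092875   0.143250   0.331125]
det(I−A) = Σ_j (I−A)_1j·C_1j = (0.75)(0.360375) + (-0.20)(0.142000) + (-0.45)(0.105625) + (-0.15)(0.170125) = 0.16883125
(I − A)⁻¹ = adj(I−A) / det(I−A) ≈
  [   2.1345     0.7685     1.5622     1.0980]
  [   0.8411     1.6348     0.6641     1.0639]
  [   0.6256     0.3709     2.0257     0.7034]
  [   1.0077     0.5501     0.8485     1.9613]
x = (I − A)⁻¹ d = adj(I−A)·d / det(I−A), with det(I−A) = 0.16883125:
  x_1 = (0.360375·220 + 0.129750·120 + 0.263750·220 + 0.185375·220) / 0.16883125 = 193.66 / 0.16883125 ≈ 1147.063
  x_2 = (0.142000·220 + 0.276000·120 + 0.112125·220 + 0.179625·220) / 0.16883125 = 128.545 / 0.16883125 ≈ 761.382
  x_3 = (0.105625·220 + 0.062625·120 + 0.342000·220 + 0.118750·220) / 0.16883125 = 132.1175 / 0.16883125 ≈ 782.542
  x_4 = (0.170125·220 + 0.092875·120 + 0.143250·220 + 0.331125·220) / 0.16883125 = 152.935 / 0.16883125 ≈ 905.845

x_1 = 1147.063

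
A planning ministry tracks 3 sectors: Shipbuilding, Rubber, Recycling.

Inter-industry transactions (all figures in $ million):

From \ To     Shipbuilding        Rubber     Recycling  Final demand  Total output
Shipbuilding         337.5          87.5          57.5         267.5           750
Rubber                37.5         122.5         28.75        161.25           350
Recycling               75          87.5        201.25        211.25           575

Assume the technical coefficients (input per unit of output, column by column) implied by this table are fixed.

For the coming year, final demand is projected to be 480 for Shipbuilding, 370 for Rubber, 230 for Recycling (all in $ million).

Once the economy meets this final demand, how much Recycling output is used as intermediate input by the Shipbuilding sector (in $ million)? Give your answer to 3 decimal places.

Technical coefficients a_ij = z_ij / X_j:
  a_11 = 337.5/750 = 0.45, a_21 = 37.5/750 = 0.05, a_31 = 75/750 = 0.10
  a_12 = 87.5/350 = 0.25, a_22 = 122.5/350 = 0.35, a_32 = 87.5/350 = 0.25
  a_13 = 57.5/575 = 0.10, a_23 = 28.75/575 = 0.05, a_33 = 201.25/575 = 0.35
I − A =
  [   0.55    -0.25    -0.10]
  [  -0.05     0.65    -0.05]
  [  -0.10    -0.25     0.65]
Cofactors of I−A, C_ij = (−1)^(i+j)·(minor ij) (rows/columns in the sector order above):
  C_11 = (0.65)(0.65) − (-0.05)(-0.25) = 0.4100
  C_12 = −[(-0.05)(0.65) − (-0.05)(-0.10)] = 0.0375
  C_13 = (-0.05)(-0.25) − (0.65)(-0.10) = 0.0775
  C_21 = −[(-0.25)(0.65) − (-0.10)(-0.25)] = 0.1875
  C_22 = (0.55)(0.65) − (-0.10)(-0.10) = 0.3475
  C_23 = −[(0.55)(-0.25) − (-0.25)(-0.10)] = 0.1625
  C_31 = (-0.25)(-0.05) − (-0.10)(0.65) = 0.0775
  C_32 = −[(0.55)(-0.05) − (-0.10)(-0.05)] = 0.0325
  C_33 = (0.55)(0.65) − (-0.25)(-0.05) = 0.3450
det(I−A) = Σ_j (I−A)_1j·C_1j = (0.55)(0.4100) + (-0.25)(0.0375) + (-0.10)(0.0775) = 0.208375
adj(I−A) = Cᵀ =
  [ 0.4100   0.1875   0.0775]
  [ 0.0375   0.3475   0.0325]
  [ 0.0775   0.1625   0.3450]
(I − A)⁻¹ = adj(I−A) / det(I−A) ≈
  [   1.9676     0.8998     0.3719]
  [   0.1800     1.6677     0.1560]
  [   0.3719     0.7798     1.6557]
First solve x = (I − A)⁻¹ d = adj(I−A)·d / det(I−A); in particular x_1 = (0.4100·480 + 0.1875·370 + 0.0775·230) / 0.208375 = 284.00 / 0.208375 ≈ 1362.92741.
Intermediate flow from 3 to 1: z_31 = a_31 · x_1 = 0.10 × 284.00 / 0.208375 = 28.40 / 0.208375 ≈ 136.293.

z_31 = 136.293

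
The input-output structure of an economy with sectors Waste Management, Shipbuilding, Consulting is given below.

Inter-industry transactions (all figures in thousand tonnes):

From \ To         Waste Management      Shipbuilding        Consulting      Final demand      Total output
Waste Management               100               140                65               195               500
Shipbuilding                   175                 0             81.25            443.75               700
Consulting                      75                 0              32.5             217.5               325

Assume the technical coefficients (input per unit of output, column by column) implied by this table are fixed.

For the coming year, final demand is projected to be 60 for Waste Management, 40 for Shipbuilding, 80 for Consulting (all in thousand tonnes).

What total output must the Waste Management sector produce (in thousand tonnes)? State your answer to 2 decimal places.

x_W = 131.07

Technical coefficients a_ij = z_ij / X_j:
  a_WW = 100/500 = 0.20, a_SW = 175/500 = 0.35, a_CW = 75/500 = 0.15
  a_WS = 140/700 = 0.20, a_SS = 0/700 = 0.00, a_CS = 0/700 = 0.00
  a_WC = 65/325 = 0.20, a_SC = 81.25/325 = 0.25, a_CC = 32.5/325 = 0.10
I − A =
  [   0.80    -0.20    -0.20]
  [  -0.35     1.00    -0.25]
  [  -0.15     0.00     0.90]
Cofactors of I−A, C_ij = (−1)^(i+j)·(minor ij) (rows/columns in the sector order above):
  C_11 = (1.00)(0.90) − (-0.25)(0.00) = 0.9000
  C_12 = −[(-0.35)(0.90) − (-0.25)(-0.15)] = 0.3525
  C_13 = (-0.35)(0.00) − (1.00)(-0.15) = 0.1500
  C_21 = −[(-0.20)(0.90) − (-0.20)(0.00)] = 0.1800
  C_22 = (0.80)(0.90) − (-0.20)(-0.15) = 0.6900
  C_23 = −[(0.80)(0.00) − (-0.20)(-0.15)] = 0.0300
  C_31 = (-0.20)(-0.25) − (-0.20)(1.00) = 0.2500
  C_32 = −[(0.80)(-0.25) − (-0.20)(-0.35)] = 0.2700
  C_33 = (0.80)(1.00) − (-0.20)(-0.35) = 0.7300
det(I−A) = Σ_j (I−A)_1j·C_1j = (0.80)(0.9000) + (-0.20)(0.3525) + (-0.20)(0.1500) = 0.6195
adj(I−A) = Cᵀ =
  [ 0.9000   0.1800   0.2500]
  [ 0.3525   0.6900   0.2700]
  [ 0.1500   0.0300   0.7300]
(I − A)⁻¹ = adj(I−A) / det(I−A) ≈
  [   1.4528     0.2906     0.4036]
  [   0.5690     1.1138     0.4358]
  [   0.2421     0.0484     1.1784]
x = (I − A)⁻¹ d = adj(I−A)·d / det(I−A), with det(I−A) = 0.6195:
  x_W = (0.9000·60 + 0.1800·40 + 0.2500·80) / 0.6195 = 81.20 / 0.6195 ≈ 131.07
  x_S = (0.3525·60 + 0.6900·40 + 0.2700·80) / 0.6195 = 70.35 / 0.6195 ≈ 113.56
  x_C = (0.1500·60 + 0.0300·40 + 0.7300·80) / 0.6195 = 68.60 / 0.6195 ≈ 110.73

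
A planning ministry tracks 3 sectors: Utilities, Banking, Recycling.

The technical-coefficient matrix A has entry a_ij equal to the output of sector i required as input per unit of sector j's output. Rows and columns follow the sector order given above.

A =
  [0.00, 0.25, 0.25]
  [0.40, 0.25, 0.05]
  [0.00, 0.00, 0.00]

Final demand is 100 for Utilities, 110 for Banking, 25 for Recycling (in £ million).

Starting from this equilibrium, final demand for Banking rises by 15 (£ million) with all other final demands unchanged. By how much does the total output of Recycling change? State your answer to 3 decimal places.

I − A =
  [   1.00    -0.25    -0.25]
  [  -0.40     0.75    -0.05]
  [   0.00     0.00     1.00]
Cofactors of I−A, C_ij = (−1)^(i+j)·(minor ij) (rows/columns in the sector order above):
  C_11 = (0.75)(1.00) − (-0.05)(0.00) = 0.7500
  C_12 = −[(-0.40)(1.00) − (-0.05)(0.00)] = 0.4000
  C_13 = (-0.40)(0.00) − (0.75)(0.00) = 0.0000
  C_21 = −[(-0.25)(1.00) − (-0.25)(0.00)] = 0.2500
  C_22 = (1.00)(1.00) − (-0.25)(0.00) = 1.0000
  C_23 = −[(1.00)(0.00) − (-0.25)(0.00)] = 0.0000
  C_31 = (-0.25)(-0.05) − (-0.25)(0.75) = 0.2000
  C_32 = −[(1.00)(-0.05) − (-0.25)(-0.40)] = 0.1500
  C_33 = (1.00)(0.75) − (-0.25)(-0.40) = 0.6500
det(I−A) = Σ_j (I−A)_1j·C_1j = (1.00)(0.7500) + (-0.25)(0.4000) + (-0.25)(0.0000) = 0.6500
adj(I−A) = Cᵀ =
  [ 0.7500   0.2500   0.2000]
  [ 0.4000   1.0000   0.1500]
  [ 0.0000   0.0000   0.6500]
(I − A)⁻¹ = adj(I−A) / det(I−A) ≈
  [   1.1538     0.3846     0.3077]
  [   0.6154     1.5385     0.2308]
  [   0.0000     0.0000     1.0000]
Δx = (I − A)⁻¹ Δd with Δd having +15 in the Banking component and 0 elsewhere.
So Δx_R = L_RB · (+15), where L_RB = adj(I−A)_RB / det(I−A) = 0.0000 / 0.6500.
Δx_R = 0.0000 × (+15) / 0.6500 = 0.00 / 0.6500 = 0.000.

Δx_R = 0.000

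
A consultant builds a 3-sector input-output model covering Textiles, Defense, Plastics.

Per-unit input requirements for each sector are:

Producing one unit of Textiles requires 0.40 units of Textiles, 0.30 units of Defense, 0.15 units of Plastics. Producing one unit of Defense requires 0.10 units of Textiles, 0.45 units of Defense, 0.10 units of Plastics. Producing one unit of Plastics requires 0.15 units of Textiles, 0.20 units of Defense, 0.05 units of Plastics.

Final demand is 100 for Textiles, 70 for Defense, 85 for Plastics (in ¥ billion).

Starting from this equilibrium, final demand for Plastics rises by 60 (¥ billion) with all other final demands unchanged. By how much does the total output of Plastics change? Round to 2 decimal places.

I − A =
  [   0.60    -0.10    -0.15]
  [  -0.30     0.55    -0.20]
  [  -0.15    -0.10     0.95]
Cofactors of I−A, C_ij = (−1)^(i+j)·(minor ij) (rows/columns in the sector order above):
  C_11 = (0.55)(0.95) − (-0.20)(-0.10) = 0.5025
  C_12 = −[(-0.30)(0.95) − (-0.20)(-0.15)] = 0.3150
  C_13 = (-0.30)(-0.10) − (0.55)(-0.15) = 0.1125
  C_21 = −[(-0.10)(0.95) − (-0.15)(-0.10)] = 0.1100
  C_22 = (0.60)(0.95) − (-0.15)(-0.15) = 0.5475
  C_23 = −[(0.60)(-0.10) − (-0.10)(-0.15)] = 0.0750
  C_31 = (-0.10)(-0.20) − (-0.15)(0.55) = 0.1025
  C_32 = −[(0.60)(-0.20) − (-0.15)(-0.30)] = 0.1650
  C_33 = (0.60)(0.55) − (-0.10)(-0.30) = 0.3000
det(I−A) = Σ_j (I−A)_1j·C_1j = (0.60)(0.5025) + (-0.10)(0.3150) + (-0.15)(0.1125) = 0.253125
adj(I−A) = Cᵀ =
  [ 0.5025   0.1100   0.1025]
  [ 0.3150   0.5475   0.1650]
  [ 0.1125   0.0750   0.3000]
(I − A)⁻¹ = adj(I−A) / det(I−A) ≈
  [   1.9852     0.4346     0.4049]
  [   1.2444     2.1630     0.6519]
  [   0.4444     0.2963     1.1852]
Δx = (I − A)⁻¹ Δd with Δd having +60 in the Plastics component and 0 elsewhere.
So Δx_3 = L_33 · (+60), where L_33 = adj(I−A)_33 / det(I−A) = 0.3000 / 0.253125.
Δx_3 = 0.3000 × (+60) / 0.253125 = 18.00 / 0.253125 ≈ 71.11.

Δx_3 = 71.11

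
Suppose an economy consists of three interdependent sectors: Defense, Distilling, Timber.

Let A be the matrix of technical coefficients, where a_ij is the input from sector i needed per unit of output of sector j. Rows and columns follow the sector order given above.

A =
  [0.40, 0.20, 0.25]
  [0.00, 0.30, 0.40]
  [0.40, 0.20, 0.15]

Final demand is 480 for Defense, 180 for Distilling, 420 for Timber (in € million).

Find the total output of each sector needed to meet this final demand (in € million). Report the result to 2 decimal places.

x_1 = 1902.90, x_2 = 1214.49, x_3 = 1675.36

I − A =
  [   0.60    -0.20    -0.25]
  [   0.00     0.70    -0.40]
  [  -0.40    -0.20     0.85]
Cofactors of I−A, C_ij = (−1)^(i+j)·(minor ij) (rows/columns in the sector order above):
  C_11 = (0.70)(0.85) − (-0.40)(-0.20) = 0.5150
  C_12 = −[(0.00)(0.85) − (-0.40)(-0.40)] = 0.1600
  C_13 = (0.00)(-0.20) − (0.70)(-0.40) = 0.2800
  C_21 = −[(-0.20)(0.85) − (-0.25)(-0.20)] = 0.2200
  C_22 = (0.60)(0.85) − (-0.25)(-0.40) = 0.4100
  C_23 = −[(0.60)(-0.20) − (-0.20)(-0.40)] = 0.2000
  C_31 = (-0.20)(-0.40) − (-0.25)(0.70) = 0.2550
  C_32 = −[(0.60)(-0.40) − (-0.25)(0.00)] = 0.2400
  C_33 = (0.60)(0.70) − (-0.20)(0.00) = 0.4200
det(I−A) = Σ_j (I−A)_1j·C_1j = (0.60)(0.5150) + (-0.20)(0.1600) + (-0.25)(0.2800) = 0.2070
adj(I−A) = Cᵀ =
  [ 0.5150   0.2200   0.2550]
  [ 0.1600   0.4100   0.2400]
  [ 0.2800   0.2000   0.4200]
(I − A)⁻¹ = adj(I−A) / det(I−A) ≈
  [   2.4879     1.0628     1.2319]
  [   0.7729     1.9807     1.1594]
  [   1.3527     0.9662     2.0290]
x = (I − A)⁻¹ d = adj(I−A)·d / det(I−A), with det(I−A) = 0.2070:
  x_1 = (0.5150·480 + 0.2200·180 + 0.2550·420) / 0.2070 = 393.90 / 0.2070 ≈ 1902.90
  x_2 = (0.1600·480 + 0.4100·180 + 0.2400·420) / 0.2070 = 251.40 / 0.2070 ≈ 1214.49
  x_3 = (0.2800·480 + 0.2000·180 + 0.4200·420) / 0.2070 = 346.80 / 0.2070 ≈ 1675.36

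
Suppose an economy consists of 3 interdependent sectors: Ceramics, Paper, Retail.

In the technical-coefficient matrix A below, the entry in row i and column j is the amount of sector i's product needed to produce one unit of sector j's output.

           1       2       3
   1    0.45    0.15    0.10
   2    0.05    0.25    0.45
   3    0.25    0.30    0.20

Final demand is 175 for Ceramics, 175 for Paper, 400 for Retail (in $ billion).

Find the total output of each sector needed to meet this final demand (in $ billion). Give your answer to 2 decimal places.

x_1 = 774.25, x_2 = 942.09, x_3 = 1095.24

I − A =
  [   0.55    -0.15    -0.10]
  [  -0.05     0.75    -0.45]
  [  -0.25    -0.30     0.80]
Cofactors of I−A, C_ij = (−1)^(i+j)·(minor ij) (rows/columns in the sector order above):
  C_11 = (0.75)(0.80) − (-0.45)(-0.30) = 0.4650
  C_12 = −[(-0.05)(0.80) − (-0.45)(-0.25)] = 0.1525
  C_13 = (-0.05)(-0.30) − (0.75)(-0.25) = 0.2025
  C_21 = −[(-0.15)(0.80) − (-0.10)(-0.30)] = 0.1500
  C_22 = (0.55)(0.80) − (-0.10)(-0.25) = 0.4150
  C_23 = −[(0.55)(-0.30) − (-0.15)(-0.25)] = 0.2025
  C_31 = (-0.15)(-0.45) − (-0.10)(0.75) = 0.1425
  C_32 = −[(0.55)(-0.45) − (-0.10)(-0.05)] = 0.2525
  C_33 = (0.55)(0.75) − (-0.15)(-0.05) = 0.4050
det(I−A) = Σ_j (I−A)_1j·C_1j = (0.55)(0.4650) + (-0.15)(0.1525) + (-0.10)(0.2025) = 0.212625
adj(I−A) = Cᵀ =
  [ 0.4650   0.1500   0.1425]
  [ 0.1525   0.4150   0.2525]
  [ 0.2025   0.2025   0.4050]
(I − A)⁻¹ = adj(I−A) / det(I−A) ≈
  [   2.1869     0.7055     0.6702]
  [   0.7172     1.9518     1.1875]
  [   0.9524     0.9524     1.9048]
x = (I − A)⁻¹ d = adj(I−A)·d / det(I−A), with det(I−A) = 0.212625:
  x_1 = (0.4650·175 + 0.1500·175 + 0.1425·400) / 0.212625 = 164.625 / 0.212625 ≈ 774.25
  x_2 = (0.1525·175 + 0.4150·175 + 0.2525·400) / 0.212625 = 200.3125 / 0.212625 ≈ 942.09
  x_3 = (0.2025·175 + 0.2025·175 + 0.4050·400) / 0.212625 = 232.875 / 0.212625 ≈ 1095.24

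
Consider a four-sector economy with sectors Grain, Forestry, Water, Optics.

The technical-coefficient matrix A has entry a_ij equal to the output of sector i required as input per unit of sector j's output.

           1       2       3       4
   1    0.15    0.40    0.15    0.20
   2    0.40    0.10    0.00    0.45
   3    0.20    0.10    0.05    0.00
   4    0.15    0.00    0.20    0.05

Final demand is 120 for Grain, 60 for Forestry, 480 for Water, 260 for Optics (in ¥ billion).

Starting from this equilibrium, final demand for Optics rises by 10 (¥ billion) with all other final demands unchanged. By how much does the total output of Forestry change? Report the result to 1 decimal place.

Δx_2 = 9.7

I − A =
  [   0.85    -0.40    -0.15    -0.20]
  [  -0.40     0.90     0.00    -0.45]
  [  -0.20    -0.10     0.95     0.00]
  [  -0.15     0.00    -0.20     0.95]
Compute the cofactors C_ij = (−1)^(i+j)·(3×3 minor ij) of I−A; the adjugate is their transpose:
adj(I−A) = Cᵀ =
  [ 0.803250   0.379250   0.200250   0.348750]
  [ 0.443125   0.702125   0.159625   0.425875]
  [ 0.215750   0.153750   0.520750   0.118250]
  [ 0.172250   0.092250   0.141250   0.541750]
det(I−A) = Σ_j (I−A)_1j·C_1j = (0.85)(0.803250) + (-0.40)(0.443125) + (-0.15)(0.215750) + (-0.20)(0.172250) = 0.4387
(I − A)⁻¹ = adj(I−A) / det(I−A) ≈
  [   1.8310     0.8645     0.4565     0.7950]
  [   1.0101     1.6005     0.3639     0.9708]
  [   0.4918     0.3505     1.1870     0.2695]
  [   0.3926     0.2103     0.3220     1.2349]
Δx = (I − A)⁻¹ Δd with Δd having +10 in the Optics component and 0 elsewhere.
So Δx_2 = L_24 · (+10), where L_24 = adj(I−A)_24 / det(I−A) = 0.425875 / 0.4387.
Δx_2 = 0.425875 × (+10) / 0.4387 = 4.25875 / 0.4387 ≈ 9.7.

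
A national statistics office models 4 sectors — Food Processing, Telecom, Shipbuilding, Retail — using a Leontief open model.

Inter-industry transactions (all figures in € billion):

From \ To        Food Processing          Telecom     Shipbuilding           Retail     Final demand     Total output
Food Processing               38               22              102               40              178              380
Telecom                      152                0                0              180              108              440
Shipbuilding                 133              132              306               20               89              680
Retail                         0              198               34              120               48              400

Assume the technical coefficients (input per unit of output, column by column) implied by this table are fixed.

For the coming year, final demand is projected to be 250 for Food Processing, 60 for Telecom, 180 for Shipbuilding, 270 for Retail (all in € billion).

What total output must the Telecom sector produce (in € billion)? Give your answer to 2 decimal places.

Technical coefficients a_ij = z_ij / X_j:
  a_11 = 38/380 = 0.10, a_21 = 152/380 = 0.40, a_31 = 133/380 = 0.35, a_41 = 0/380 = 0.00
  a_12 = 22/440 = 0.05, a_22 = 0/440 = 0.00, a_32 = 132/440 = 0.30, a_42 = 198/440 = 0.45
  a_13 = 102/680 = 0.15, a_23 = 0/680 = 0.00, a_33 = 306/680 = 0.45, a_43 = 34/680 = 0.05
  a_14 = 40/400 = 0.10, a_24 = 180/400 = 0.45, a_34 = 20/400 = 0.05, a_44 = 120/400 = 0.30
I − A =
  [   0.90    -0.05    -0.15    -0.10]
  [  -0.40     1.00     0.00    -0.45]
  [  -0.35    -0.30     0.55    -0.05]
  [   0.00    -0.45    -0.05     0.70]
Compute the cofactors C_ij = (−1)^(i+j)·(3×3 minor ij) of I−A; the adjugate is their transpose:
adj(I−A) = Cᵀ =
  [ 0.264375   0.080250   0.080750   0.095125]
  [ 0.160875   0.305750   0.064250   0.224125]
  [ 0.267125   0.237250   0.415750   0.220375]
  [ 0.122500   0.213500   0.071000   0.413500]
det(I−A) = Σ_j (I−A)_1j·C_1j = (0.90)(0.264375) + (-0.05)(0.160875) + (-0.15)(0.267125) + (-0.10)(0.122500) = 0.177575
(I − A)⁻¹ = adj(I−A) / det(I−A) ≈
  [   1.4888     0.4519     0.4547     0.5357]
  [   0.9060     1.7218     0.3618     1.2621]
  [   1.5043     1.3361     2.3413     1.2410]
  [   0.6898     1.2023     0.3998     2.3286]
x = (I − A)⁻¹ d = adj(I−A)·d / det(I−A), with det(I−A) = 0.177575:
  x_1 = (0.264375·250 + 0.080250·60 + 0.080750·180 + 0.095125·270) / 0.177575 = 111.1275 / 0.177575 ≈ 625.81
  x_2 = (0.160875·250 + 0.305750·60 + 0.064250·180 + 0.224125·270) / 0.177575 = 130.6425 / 0.177575 ≈ 735.70
  x_3 = (0.267125·250 + 0.237250·60 + 0.415750·180 + 0.220375·270) / 0.177575 = 215.3525 / 0.177575 ≈ 1212.74
  x_4 = (0.122500·250 + 0.213500·60 + 0.071000·180 + 0.413500·270) / 0.177575 = 167.86 / 0.177575 ≈ 945.29

x_2 = 735.70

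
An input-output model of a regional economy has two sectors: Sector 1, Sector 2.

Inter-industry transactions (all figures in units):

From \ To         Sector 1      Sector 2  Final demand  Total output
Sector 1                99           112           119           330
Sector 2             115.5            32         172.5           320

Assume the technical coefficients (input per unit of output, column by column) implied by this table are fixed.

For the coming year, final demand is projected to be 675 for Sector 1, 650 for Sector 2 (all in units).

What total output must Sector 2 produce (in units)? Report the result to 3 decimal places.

x_2 = 1362.069

Technical coefficients a_ij = z_ij / X_j:
  a_11 = 99/330 = 0.30, a_21 = 115.5/330 = 0.35
  a_12 = 112/320 = 0.35, a_22 = 32/320 = 0.10
I − A =
  [   0.70    -0.35]
  [  -0.35     0.90]
det(I−A) = (0.70)(0.90) − (-0.35)(-0.35) = 0.5075
adj(I−A) = [[0.90, 0.35], [0.35, 0.70]]
(I − A)⁻¹ = adj(I−A) / det(I−A) ≈
  [   1.7734     0.6897]
  [   0.6897     1.3793]
x = (I − A)⁻¹ d = adj(I−A)·d / det(I−A), with det(I−A) = 0.5075:
  x_1 = (0.90·675 + 0.35·650) / 0.5075 = 835.00 / 0.5075 ≈ 1645.320
  x_2 = (0.35·675 + 0.70·650) / 0.5075 = 691.25 / 0.5075 ≈ 1362.069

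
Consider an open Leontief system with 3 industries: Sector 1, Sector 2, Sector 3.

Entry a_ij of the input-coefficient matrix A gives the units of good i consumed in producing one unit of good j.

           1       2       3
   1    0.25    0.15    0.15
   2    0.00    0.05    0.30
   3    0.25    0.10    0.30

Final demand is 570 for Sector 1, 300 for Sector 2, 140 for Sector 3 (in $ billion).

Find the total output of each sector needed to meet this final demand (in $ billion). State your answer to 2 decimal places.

x_1 = 987.95, x_2 = 513.54, x_3 = 626.20

I − A =
  [   0.75    -0.15    -0.15]
  [   0.00     0.95    -0.30]
  [  -0.25    -0.10     0.70]
Cofactors of I−A, C_ij = (−1)^(i+j)·(minor ij) (rows/columns in the sector order above):
  C_11 = (0.95)(0.70) − (-0.30)(-0.10) = 0.6350
  C_12 = −[(0.00)(0.70) − (-0.30)(-0.25)] = 0.0750
  C_13 = (0.00)(-0.10) − (0.95)(-0.25) = 0.2375
  C_21 = −[(-0.15)(0.70) − (-0.15)(-0.10)] = 0.1200
  C_22 = (0.75)(0.70) − (-0.15)(-0.25) = 0.4875
  C_23 = −[(0.75)(-0.10) − (-0.15)(-0.25)] = 0.1125
  C_31 = (-0.15)(-0.30) − (-0.15)(0.95) = 0.1875
  C_32 = −[(0.75)(-0.30) − (-0.15)(0.00)] = 0.2250
  C_33 = (0.75)(0.95) − (-0.15)(0.00) = 0.7125
det(I−A) = Σ_j (I−A)_1j·C_1j = (0.75)(0.6350) + (-0.15)(0.0750) + (-0.15)(0.2375) = 0.429375
adj(I−A) = Cᵀ =
  [ 0.6350   0.1200   0.1875]
  [ 0.0750   0.4875   0.2250]
  [ 0.2375   0.1125   0.7125]
(I − A)⁻¹ = adj(I−A) / det(I−A) ≈
  [   1.4789     0.2795     0.4367]
  [   0.1747     1.1354     0.5240]
  [   0.5531     0.2620     1.6594]
x = (I − A)⁻¹ d = adj(I−A)·d / det(I−A), with det(I−A) = 0.429375:
  x_1 = (0.6350·570 + 0.1200·300 + 0.1875·140) / 0.429375 = 424.20 / 0.429375 ≈ 987.95
  x_2 = (0.0750·570 + 0.4875·300 + 0.2250·140) / 0.429375 = 220.50 / 0.429375 ≈ 513.54
  x_3 = (0.2375·570 + 0.1125·300 + 0.7125·140) / 0.429375 = 268.875 / 0.429375 ≈ 626.20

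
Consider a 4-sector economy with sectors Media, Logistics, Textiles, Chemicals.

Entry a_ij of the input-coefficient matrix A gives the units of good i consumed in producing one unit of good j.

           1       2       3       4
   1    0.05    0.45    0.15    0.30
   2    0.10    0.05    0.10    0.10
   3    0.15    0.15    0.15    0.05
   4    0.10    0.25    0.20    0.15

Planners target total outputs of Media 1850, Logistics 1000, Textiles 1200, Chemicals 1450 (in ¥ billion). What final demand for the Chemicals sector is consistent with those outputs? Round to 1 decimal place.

d_4 = 557.5

I − A =
  [   0.95    -0.45    -0.15    -0.30]
  [  -0.10     0.95    -0.10    -0.10]
  [  -0.15    -0.15     0.85    -0.05]
  [  -0.10    -0.25    -0.20     0.85]
d = (I − A) x:
  d_1 = (+0.95)·1850 + (-0.45)·1000 + (-0.15)·1200 + (-0.30)·1450 = 692.5
  d_2 = (-0.10)·1850 + (+0.95)·1000 + (-0.10)·1200 + (-0.10)·1450 = 500.0
  d_3 = (-0.15)·1850 + (-0.15)·1000 + (+0.85)·1200 + (-0.05)·1450 = 520.0
  d_4 = (-0.10)·1850 + (-0.25)·1000 + (-0.20)·1200 + (+0.85)·1450 = 557.5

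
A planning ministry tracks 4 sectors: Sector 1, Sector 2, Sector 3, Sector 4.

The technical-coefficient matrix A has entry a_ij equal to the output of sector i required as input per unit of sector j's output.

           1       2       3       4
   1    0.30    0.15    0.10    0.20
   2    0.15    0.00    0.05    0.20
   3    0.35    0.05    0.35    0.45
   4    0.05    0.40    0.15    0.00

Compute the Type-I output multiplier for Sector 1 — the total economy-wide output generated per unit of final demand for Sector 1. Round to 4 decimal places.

I − A =
  [   0.70    -0.15    -0.10    -0.20]
  [  -0.15     1.00    -0.05    -0.20]
  [  -0.35    -0.05     0.65    -0.45]
  [  -0.05    -0.40    -0.15     1.00]
Compute the cofactors C_ij = (−1)^(i+j)·(3×3 minor ij) of I−A; the adjugate is their transpose:
adj(I−A) = Cᵀ =
  [ 0.517500   0.163875   0.138000   0.198375]
  [ 0.123000   0.353500   0.076000   0.129500]
  [ 0.379500   0.244375   0.598000   0.393875]
  [ 0.132000   0.186250   0.127000   0.400250]
det(I−A) = Σ_j (I−A)_1j·C_1j = (0.70)(0.517500) + (-0.15)(0.123000) + (-0.10)(0.379500) + (-0.20)(0.132000) = 0.27945
(I − A)⁻¹ = adj(I−A) / det(I−A) ≈
  [   1.85185     0.58642     0.49383     0.70988]
  [   0.44015     1.26498     0.27196     0.46341]
  [   1.35802     0.87449     2.13992     1.40947]
  [   0.47236     0.66649     0.45446     1.43228]
The output multiplier for sector j is the column-j sum of the Leontief inverse (I − A)⁻¹ = adj(I−A) / det(I−A).
Column 1 of adj(I−A): (0.517500, 0.123000, 0.379500, 0.132000); det(I−A) = 0.27945.
m_1 = (0.517500 + 0.123000 + 0.379500 + 0.132000) / 0.27945 = 1.152 / 0.27945 ≈ 4.1224.

m_1 = 4.1224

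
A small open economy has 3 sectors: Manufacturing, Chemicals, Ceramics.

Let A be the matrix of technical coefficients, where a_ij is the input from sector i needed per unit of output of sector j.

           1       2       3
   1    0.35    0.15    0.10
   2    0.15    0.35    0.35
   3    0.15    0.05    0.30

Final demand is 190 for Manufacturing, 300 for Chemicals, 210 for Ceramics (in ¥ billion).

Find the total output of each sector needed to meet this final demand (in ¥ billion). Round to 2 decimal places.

x_1 = 562.64, x_2 = 850.55, x_3 = 481.32

I − A =
  [   0.65    -0.15    -0.10]
  [  -0.15     0.65    -0.35]
  [  -0.15    -0.05     0.70]
Cofactors of I−A, C_ij = (−1)^(i+j)·(minor ij) (rows/columns in the sector order above):
  C_11 = (0.65)(0.70) − (-0.35)(-0.05) = 0.4375
  C_12 = −[(-0.15)(0.70) − (-0.35)(-0.15)] = 0.1575
  C_13 = (-0.15)(-0.05) − (0.65)(-0.15) = 0.1050
  C_21 = −[(-0.15)(0.70) − (-0.10)(-0.05)] = 0.1100
  C_22 = (0.65)(0.70) − (-0.10)(-0.15) = 0.4400
  C_23 = −[(0.65)(-0.05) − (-0.15)(-0.15)] = 0.0550
  C_31 = (-0.15)(-0.35) − (-0.10)(0.65) = 0.1175
  C_32 = −[(0.65)(-0.35) − (-0.10)(-0.15)] = 0.2425
  C_33 = (0.65)(0.65) − (-0.15)(-0.15) = 0.4000
det(I−A) = Σ_j (I−A)_1j·C_1j = (0.65)(0.4375) + (-0.15)(0.1575) + (-0.10)(0.1050) = 0.25025
adj(I−A) = Cᵀ =
  [ 0.4375   0.1100   0.1175]
  [ 0.1575   0.4400   0.2425]
  [ 0.1050   0.0550   0.4000]
(I − A)⁻¹ = adj(I−A) / det(I−A) ≈
  [   1.7483     0.4396     0.4695]
  [   0.6294     1.7582     0.9690]
  [   0.4196     0.2198     1.5984]
x = (I − A)⁻¹ d = adj(I−A)·d / det(I−A), with det(I−A) = 0.25025:
  x_1 = (0.4375·190 + 0.1100·300 + 0.1175·210) / 0.25025 = 140.80 / 0.25025 ≈ 562.64
  x_2 = (0.1575·190 + 0.4400·300 + 0.2425·210) / 0.25025 = 212.85 / 0.25025 ≈ 850.55
  x_3 = (0.1050·190 + 0.0550·300 + 0.4000·210) / 0.25025 = 120.45 / 0.25025 ≈ 481.32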